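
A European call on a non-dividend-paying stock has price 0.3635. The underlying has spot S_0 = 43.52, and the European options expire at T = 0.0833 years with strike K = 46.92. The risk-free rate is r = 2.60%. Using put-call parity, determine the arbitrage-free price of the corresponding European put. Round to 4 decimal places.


Answer: Put price = 3.6620

Derivation:
Put-call parity: C - P = S_0 * exp(-qT) - K * exp(-rT).
S_0 * exp(-qT) = 43.5200 * 1.00000000 = 43.52000000
K * exp(-rT) = 46.9200 * 0.99783654 = 46.81849063
P = C - S*exp(-qT) + K*exp(-rT)
P = 0.3635 - 43.52000000 + 46.81849063 = 3.6620


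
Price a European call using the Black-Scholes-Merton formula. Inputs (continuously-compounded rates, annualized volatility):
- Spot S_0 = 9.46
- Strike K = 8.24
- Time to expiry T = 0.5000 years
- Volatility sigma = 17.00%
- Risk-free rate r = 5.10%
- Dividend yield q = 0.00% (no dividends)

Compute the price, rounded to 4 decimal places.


d1 = (ln(S/K) + (r - q + 0.5*sigma^2) * T) / (sigma * sqrt(T)) = 1.42084405
d2 = d1 - sigma * sqrt(T) = 1.30063590
exp(-rT) = 0.97482238; exp(-qT) = 1.00000000
C = S_0 * exp(-qT) * N(d1) - K * exp(-rT) * N(d2)
N(d1) = 0.92231895; N(d2) = 0.90330844
C = 9.4600 * 1.00000000 * 0.92231895 - 8.2400 * 0.97482238 * 0.90330844 = 1.4693

Answer: Price = 1.4693


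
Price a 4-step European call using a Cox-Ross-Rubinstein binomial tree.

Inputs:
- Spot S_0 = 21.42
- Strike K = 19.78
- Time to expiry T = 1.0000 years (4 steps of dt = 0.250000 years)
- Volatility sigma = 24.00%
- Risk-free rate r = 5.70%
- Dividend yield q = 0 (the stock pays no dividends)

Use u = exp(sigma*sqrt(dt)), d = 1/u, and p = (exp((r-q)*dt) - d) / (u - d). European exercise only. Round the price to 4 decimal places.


Answer: Price = V(0,0) = 3.6476

Derivation:
dt = T/N = 0.250000
u = exp(sigma*sqrt(dt)) = 1.127497; d = 1/u = 0.886920
p = (exp((r-q)*dt) - d) / (u - d) = 0.529693
Discount per step: exp(-r*dt) = 0.985851
Stock lattice S(k, i) with i counting down-moves:
  k=0: S(0,0) = 21.4200
  k=1: S(1,0) = 24.1510; S(1,1) = 18.9978
  k=2: S(2,0) = 27.2302; S(2,1) = 21.4200; S(2,2) = 16.8496
  k=3: S(3,0) = 30.7019; S(3,1) = 24.1510; S(3,2) = 18.9978; S(3,3) = 14.9442
  k=4: S(4,0) = 34.6163; S(4,1) = 27.2302; S(4,2) = 21.4200; S(4,3) = 16.8496; S(4,4) = 13.2543
Terminal payoffs V(N, i) = max(S_T - K, 0):
  V(4,0) = 14.836314; V(4,1) = 7.450157; V(4,2) = 1.640000; V(4,3) = 0.000000; V(4,4) = 0.000000
Backward induction: V(k, i) = exp(-r*dt) * [p * V(k+1, i) + (1-p) * V(k+1, i+1)].
  V(3,0) = exp(-r*dt) * [p*14.836314 + (1-p)*7.450157] = 11.201782
  V(3,1) = exp(-r*dt) * [p*7.450157 + (1-p)*1.640000] = 4.650849
  V(3,2) = exp(-r*dt) * [p*1.640000 + (1-p)*0.000000] = 0.856405
  V(3,3) = exp(-r*dt) * [p*0.000000 + (1-p)*0.000000] = 0.000000
  V(2,0) = exp(-r*dt) * [p*11.201782 + (1-p)*4.650849] = 8.005929
  V(2,1) = exp(-r*dt) * [p*4.650849 + (1-p)*0.856405] = 2.825739
  V(2,2) = exp(-r*dt) * [p*0.856405 + (1-p)*0.000000] = 0.447213
  V(1,0) = exp(-r*dt) * [p*8.005929 + (1-p)*2.825739] = 5.490844
  V(1,1) = exp(-r*dt) * [p*2.825739 + (1-p)*0.447213] = 1.682947
  V(0,0) = exp(-r*dt) * [p*5.490844 + (1-p)*1.682947] = 3.647612


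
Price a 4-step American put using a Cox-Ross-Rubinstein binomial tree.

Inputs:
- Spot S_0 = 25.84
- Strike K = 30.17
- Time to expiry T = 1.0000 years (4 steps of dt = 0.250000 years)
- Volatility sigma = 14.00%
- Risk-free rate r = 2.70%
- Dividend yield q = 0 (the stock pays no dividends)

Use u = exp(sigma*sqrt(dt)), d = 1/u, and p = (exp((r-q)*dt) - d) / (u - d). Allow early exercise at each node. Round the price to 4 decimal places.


dt = T/N = 0.250000
u = exp(sigma*sqrt(dt)) = 1.072508; d = 1/u = 0.932394
p = (exp((r-q)*dt) - d) / (u - d) = 0.530845
Discount per step: exp(-r*dt) = 0.993273
Stock lattice S(k, i) with i counting down-moves:
  k=0: S(0,0) = 25.8400
  k=1: S(1,0) = 27.7136; S(1,1) = 24.0931
  k=2: S(2,0) = 29.7231; S(2,1) = 25.8400; S(2,2) = 22.4642
  k=3: S(3,0) = 31.8782; S(3,1) = 27.7136; S(3,2) = 24.0931; S(3,3) = 20.9455
  k=4: S(4,0) = 34.1897; S(4,1) = 29.7231; S(4,2) = 25.8400; S(4,3) = 22.4642; S(4,4) = 19.5295
Terminal payoffs V(N, i) = max(K - S_T, 0):
  V(4,0) = 0.000000; V(4,1) = 0.446925; V(4,2) = 4.330000; V(4,3) = 7.705783; V(4,4) = 10.640548
Backward induction: V(k, i) = exp(-r*dt) * [p * V(k+1, i) + (1-p) * V(k+1, i+1)]; then take max(V_cont, immediate exercise) for American.
  V(3,0) = exp(-r*dt) * [p*0.000000 + (1-p)*0.446925] = 0.208267; exercise = 0.000000; V(3,0) = max -> 0.208267
  V(3,1) = exp(-r*dt) * [p*0.446925 + (1-p)*4.330000] = 2.253427; exercise = 2.456389; V(3,1) = max -> 2.456389
  V(3,2) = exp(-r*dt) * [p*4.330000 + (1-p)*7.705783] = 5.873982; exercise = 6.076944; V(3,2) = max -> 6.076944
  V(3,3) = exp(-r*dt) * [p*7.705783 + (1-p)*10.640548] = 9.021541; exercise = 9.224503; V(3,3) = max -> 9.224503
  V(2,0) = exp(-r*dt) * [p*0.208267 + (1-p)*2.456389] = 1.254488; exercise = 0.446925; V(2,0) = max -> 1.254488
  V(2,1) = exp(-r*dt) * [p*2.456389 + (1-p)*6.076944] = 4.127038; exercise = 4.330000; V(2,1) = max -> 4.330000
  V(2,2) = exp(-r*dt) * [p*6.076944 + (1-p)*9.224503] = 7.502821; exercise = 7.705783; V(2,2) = max -> 7.705783
  V(1,0) = exp(-r*dt) * [p*1.254488 + (1-p)*4.330000] = 2.679234; exercise = 2.456389; V(1,0) = max -> 2.679234
  V(1,1) = exp(-r*dt) * [p*4.330000 + (1-p)*7.705783] = 5.873982; exercise = 6.076944; V(1,1) = max -> 6.076944
  V(0,0) = exp(-r*dt) * [p*2.679234 + (1-p)*6.076944] = 4.244539; exercise = 4.330000; V(0,0) = max -> 4.330000

Answer: Price = V(0,0) = 4.3300


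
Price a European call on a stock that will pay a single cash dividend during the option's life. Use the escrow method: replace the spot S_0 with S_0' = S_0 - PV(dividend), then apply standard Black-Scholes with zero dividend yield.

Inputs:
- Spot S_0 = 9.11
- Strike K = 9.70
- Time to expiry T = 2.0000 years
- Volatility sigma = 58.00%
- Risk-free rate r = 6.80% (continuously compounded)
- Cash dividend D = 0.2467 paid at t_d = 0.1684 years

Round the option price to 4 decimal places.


Answer: Price = 2.9622

Derivation:
PV(D) = D * exp(-r * t_d) = 0.2467 * 0.98861412 = 0.24389110
S_0' = S_0 - PV(D) = 9.1100 - 0.24389110 = 8.86610890
d1 = (ln(S_0'/K) + (r + sigma^2/2)*T) / (sigma*sqrt(T)) = 0.46633708
d2 = d1 - sigma*sqrt(T) = -0.35390678
exp(-rT) = 0.87284263
N(d1) = 0.67951288; N(d2) = 0.36170437
C = S_0' * N(d1) - K * exp(-rT) * N(d2) = 8.86610890 * 0.67951288 - 9.7000 * 0.87284263 * 0.36170437 = 2.9622


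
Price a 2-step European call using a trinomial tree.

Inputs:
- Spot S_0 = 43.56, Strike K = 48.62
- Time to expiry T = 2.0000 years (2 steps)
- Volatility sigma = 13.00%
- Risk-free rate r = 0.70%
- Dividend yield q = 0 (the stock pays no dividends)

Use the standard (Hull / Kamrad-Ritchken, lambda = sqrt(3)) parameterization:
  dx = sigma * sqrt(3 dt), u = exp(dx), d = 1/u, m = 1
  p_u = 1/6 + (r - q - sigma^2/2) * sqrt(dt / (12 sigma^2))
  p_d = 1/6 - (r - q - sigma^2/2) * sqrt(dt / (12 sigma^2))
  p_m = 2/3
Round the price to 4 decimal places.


Answer: Price = V(0,0) = 1.7960

Derivation:
dt = T/N = 1.000000; dx = sigma*sqrt(3*dt) = 0.225167
u = exp(dx) = 1.252531; d = 1/u = 0.798383
p_u = 0.163447, p_m = 0.666667, p_d = 0.169887
Discount per step: exp(-r*dt) = 0.993024
Stock lattice S(k, j) with j the centered position index:
  k=0: S(0,+0) = 43.5600
  k=1: S(1,-1) = 34.7776; S(1,+0) = 43.5600; S(1,+1) = 54.5603
  k=2: S(2,-2) = 27.7658; S(2,-1) = 34.7776; S(2,+0) = 43.5600; S(2,+1) = 54.5603; S(2,+2) = 68.3384
Terminal payoffs V(N, j) = max(S_T - K, 0):
  V(2,-2) = 0.000000; V(2,-1) = 0.000000; V(2,+0) = 0.000000; V(2,+1) = 5.940267; V(2,+2) = 19.718446
Backward induction: V(k, j) = exp(-r*dt) * [p_u * V(k+1, j+1) + p_m * V(k+1, j) + p_d * V(k+1, j-1)]
  V(1,-1) = exp(-r*dt) * [p_u*0.000000 + p_m*0.000000 + p_d*0.000000] = 0.000000
  V(1,+0) = exp(-r*dt) * [p_u*5.940267 + p_m*0.000000 + p_d*0.000000] = 0.964145
  V(1,+1) = exp(-r*dt) * [p_u*19.718446 + p_m*5.940267 + p_d*0.000000] = 7.132989
  V(0,+0) = exp(-r*dt) * [p_u*7.132989 + p_m*0.964145 + p_d*0.000000] = 1.796012


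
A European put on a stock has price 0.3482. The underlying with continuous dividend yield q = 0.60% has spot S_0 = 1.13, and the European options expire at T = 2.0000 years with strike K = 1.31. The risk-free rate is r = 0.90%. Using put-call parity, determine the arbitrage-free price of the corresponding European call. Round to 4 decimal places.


Put-call parity: C - P = S_0 * exp(-qT) - K * exp(-rT).
S_0 * exp(-qT) = 1.1300 * 0.98807171 = 1.11652104
K * exp(-rT) = 1.3100 * 0.98216103 = 1.28663095
C = P + S*exp(-qT) - K*exp(-rT)
C = 0.3482 + 1.11652104 - 1.28663095 = 0.1781

Answer: Call price = 0.1781


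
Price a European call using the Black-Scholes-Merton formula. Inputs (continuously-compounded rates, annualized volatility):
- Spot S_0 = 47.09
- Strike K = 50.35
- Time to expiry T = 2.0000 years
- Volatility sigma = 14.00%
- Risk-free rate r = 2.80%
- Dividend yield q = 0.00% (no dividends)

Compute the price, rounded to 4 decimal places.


Answer: Price = 3.4806

Derivation:
d1 = (ln(S/K) + (r - q + 0.5*sigma^2) * T) / (sigma * sqrt(T)) = 0.04374993
d2 = d1 - sigma * sqrt(T) = -0.15423996
exp(-rT) = 0.94553914; exp(-qT) = 1.00000000
C = S_0 * exp(-qT) * N(d1) - K * exp(-rT) * N(d2)
N(d1) = 0.51744813; N(d2) = 0.43871027
C = 47.0900 * 1.00000000 * 0.51744813 - 50.3500 * 0.94553914 * 0.43871027 = 3.4806


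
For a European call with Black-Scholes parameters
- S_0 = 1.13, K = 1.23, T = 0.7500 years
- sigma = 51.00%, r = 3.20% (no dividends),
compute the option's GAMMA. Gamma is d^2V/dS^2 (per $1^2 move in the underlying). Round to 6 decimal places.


Answer: Gamma = 0.796578

Derivation:
d1 = 0.0831859023; d2 = -0.3584870537
phi(d1) = 0.3975643464; exp(-qT) = 1.0000000000; exp(-rT) = 0.9762857098
Gamma = exp(-qT) * phi(d1) / (S * sigma * sqrt(T)) = 1.0000000000 * 0.3975643464 / (1.1300 * 0.5100 * 0.8660254038) = 0.796578


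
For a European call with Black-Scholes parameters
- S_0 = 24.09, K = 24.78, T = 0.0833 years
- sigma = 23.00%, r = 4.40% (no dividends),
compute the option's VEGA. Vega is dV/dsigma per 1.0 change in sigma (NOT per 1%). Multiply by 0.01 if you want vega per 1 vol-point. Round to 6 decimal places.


Answer: Vega = 2.620634

Derivation:
d1 = -0.3370126598; d2 = -0.4033946603
phi(d1) = 0.3769181214; exp(-qT) = 1.0000000000; exp(-rT) = 0.9963415086
Vega = S * exp(-qT) * phi(d1) * sqrt(T) = 24.0900 * 1.0000000000 * 0.3769181214 * 0.2886173938 = 2.620634


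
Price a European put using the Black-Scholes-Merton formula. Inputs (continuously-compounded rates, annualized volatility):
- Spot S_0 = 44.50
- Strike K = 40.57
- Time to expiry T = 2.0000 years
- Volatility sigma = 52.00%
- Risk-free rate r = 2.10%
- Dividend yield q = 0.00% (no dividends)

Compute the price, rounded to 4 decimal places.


d1 = (ln(S/K) + (r - q + 0.5*sigma^2) * T) / (sigma * sqrt(T)) = 0.55053745
d2 = d1 - sigma * sqrt(T) = -0.18485361
exp(-rT) = 0.95886978; exp(-qT) = 1.00000000
P = K * exp(-rT) * N(-d2) - S_0 * exp(-qT) * N(-d1)
N(-d1) = 0.29097540; N(-d2) = 0.57332807
P = 40.5700 * 0.95886978 * 0.57332807 - 44.5000 * 1.00000000 * 0.29097540 = 9.3548

Answer: Price = 9.3548


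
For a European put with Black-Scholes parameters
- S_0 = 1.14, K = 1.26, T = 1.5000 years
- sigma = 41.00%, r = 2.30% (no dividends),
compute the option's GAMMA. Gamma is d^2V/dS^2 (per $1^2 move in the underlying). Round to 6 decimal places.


d1 = 0.1204661872; d2 = -0.3816792100
phi(d1) = 0.3960580117; exp(-qT) = 1.0000000000; exp(-rT) = 0.9660883397
Gamma = exp(-qT) * phi(d1) / (S * sigma * sqrt(T)) = 1.0000000000 * 0.3960580117 / (1.1400 * 0.4100 * 1.2247448714) = 0.691870

Answer: Gamma = 0.691870


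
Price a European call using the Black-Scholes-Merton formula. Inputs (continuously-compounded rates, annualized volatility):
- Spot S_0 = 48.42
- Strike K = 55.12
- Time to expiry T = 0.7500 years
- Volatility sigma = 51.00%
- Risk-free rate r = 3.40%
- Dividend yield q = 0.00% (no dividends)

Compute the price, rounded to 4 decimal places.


Answer: Price = 6.5135

Derivation:
d1 = (ln(S/K) + (r - q + 0.5*sigma^2) * T) / (sigma * sqrt(T)) = -0.01485754
d2 = d1 - sigma * sqrt(T) = -0.45653050
exp(-rT) = 0.97482238; exp(-qT) = 1.00000000
C = S_0 * exp(-qT) * N(d1) - K * exp(-rT) * N(d2)
N(d1) = 0.49407292; N(d2) = 0.32400427
C = 48.4200 * 1.00000000 * 0.49407292 - 55.1200 * 0.97482238 * 0.32400427 = 6.5135


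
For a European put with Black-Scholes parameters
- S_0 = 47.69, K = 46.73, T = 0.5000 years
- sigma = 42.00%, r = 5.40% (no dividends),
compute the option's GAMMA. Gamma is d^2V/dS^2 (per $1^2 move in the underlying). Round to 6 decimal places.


Answer: Gamma = 0.026864

Derivation:
d1 = 0.3078789244; d2 = 0.0108940763
phi(d1) = 0.3804755926; exp(-qT) = 1.0000000000; exp(-rT) = 0.9733612415
Gamma = exp(-qT) * phi(d1) / (S * sigma * sqrt(T)) = 1.0000000000 * 0.3804755926 / (47.6900 * 0.4200 * 0.7071067812) = 0.026864


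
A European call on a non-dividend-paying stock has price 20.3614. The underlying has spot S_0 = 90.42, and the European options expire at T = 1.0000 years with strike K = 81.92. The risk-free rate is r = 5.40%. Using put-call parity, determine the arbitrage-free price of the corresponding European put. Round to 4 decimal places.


Put-call parity: C - P = S_0 * exp(-qT) - K * exp(-rT).
S_0 * exp(-qT) = 90.4200 * 1.00000000 = 90.42000000
K * exp(-rT) = 81.9200 * 0.94743211 = 77.61363816
P = C - S*exp(-qT) + K*exp(-rT)
P = 20.3614 - 90.42000000 + 77.61363816 = 7.5550

Answer: Put price = 7.5550


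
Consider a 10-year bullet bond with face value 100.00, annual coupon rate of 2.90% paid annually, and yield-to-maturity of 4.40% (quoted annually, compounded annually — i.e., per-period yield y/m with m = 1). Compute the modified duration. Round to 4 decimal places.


Coupon per period c = face * coupon_rate / m = 2.900000
Periods per year m = 1; per-period yield y/m = 0.044000
Number of cashflows N = 10
Cashflows (t years, CF_t, discount factor 1/(1+y/m)^(m*t), PV):
  t = 1.0000: CF_t = 2.900000, DF = 0.957854, PV = 2.777778
  t = 2.0000: CF_t = 2.900000, DF = 0.917485, PV = 2.660707
  t = 3.0000: CF_t = 2.900000, DF = 0.878817, PV = 2.548570
  t = 4.0000: CF_t = 2.900000, DF = 0.841779, PV = 2.441159
  t = 5.0000: CF_t = 2.900000, DF = 0.806302, PV = 2.338275
  t = 6.0000: CF_t = 2.900000, DF = 0.772320, PV = 2.239727
  t = 7.0000: CF_t = 2.900000, DF = 0.739770, PV = 2.145332
  t = 8.0000: CF_t = 2.900000, DF = 0.708592, PV = 2.054916
  t = 9.0000: CF_t = 2.900000, DF = 0.678728, PV = 1.968310
  t = 10.0000: CF_t = 102.900000, DF = 0.650122, PV = 66.897577
Price P = sum_t PV_t = 88.072349
First compute Macaulay numerator sum_t t * PV_t:
  t * PV_t at t = 1.0000: 2.777778
  t * PV_t at t = 2.0000: 5.321413
  t * PV_t at t = 3.0000: 7.645709
  t * PV_t at t = 4.0000: 9.764635
  t * PV_t at t = 5.0000: 11.691373
  t * PV_t at t = 6.0000: 13.438360
  t * PV_t at t = 7.0000: 15.017324
  t * PV_t at t = 8.0000: 16.439326
  t * PV_t at t = 9.0000: 17.714790
  t * PV_t at t = 10.0000: 668.975770
Macaulay duration D = 768.786477 / 88.072349 = 8.729033
Modified duration = D / (1 + y/m) = 8.729033 / (1 + 0.044000) = 8.361143

Answer: Modified duration = 8.3611


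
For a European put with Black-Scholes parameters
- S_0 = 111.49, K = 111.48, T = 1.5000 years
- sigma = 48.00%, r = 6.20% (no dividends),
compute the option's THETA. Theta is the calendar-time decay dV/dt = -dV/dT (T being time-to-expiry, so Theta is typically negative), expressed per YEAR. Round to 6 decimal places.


d1 = 0.4522875614; d2 = -0.1355899769
phi(d1) = 0.3601550837; exp(-qT) = 1.0000000000; exp(-rT) = 0.9111935003
Theta = -S*exp(-qT)*phi(d1)*sigma/(2*sqrt(T)) + r*K*exp(-rT)*N(-d2) - q*S*exp(-qT)*N(-d1)
N(-d1) = 0.3255309178; N(-d2) = 0.5539272852; sqrt(T) = 1.2247448714
Term 1 = -111.4900 * 1.0000000000 * 0.3601550837 * 0.4800 / (2 * 1.2247448714) = -7.8684841983
Term 2 = 0.0620 * 111.4800 * 0.9111935003 * 0.5539272852 = 3.4886067821
Term 3 = 0 (no dividend yield, q = 0)
Theta = -7.8684841983 + (3.4886067821) + (0.0000000000) = -4.379877

Answer: Theta = -4.379877


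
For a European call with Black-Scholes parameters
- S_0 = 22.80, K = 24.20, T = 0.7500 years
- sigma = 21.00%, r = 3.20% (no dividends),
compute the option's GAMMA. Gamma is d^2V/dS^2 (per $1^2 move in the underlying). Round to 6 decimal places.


Answer: Gamma = 0.095684

Derivation:
d1 = -0.1047731126; d2 = -0.2866384474
phi(d1) = 0.3967586031; exp(-qT) = 1.0000000000; exp(-rT) = 0.9762857098
Gamma = exp(-qT) * phi(d1) / (S * sigma * sqrt(T)) = 1.0000000000 * 0.3967586031 / (22.8000 * 0.2100 * 0.8660254038) = 0.095684


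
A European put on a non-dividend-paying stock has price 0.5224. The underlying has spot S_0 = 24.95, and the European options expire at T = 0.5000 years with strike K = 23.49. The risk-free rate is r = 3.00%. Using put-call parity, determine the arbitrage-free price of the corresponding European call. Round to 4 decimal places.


Put-call parity: C - P = S_0 * exp(-qT) - K * exp(-rT).
S_0 * exp(-qT) = 24.9500 * 1.00000000 = 24.95000000
K * exp(-rT) = 23.4900 * 0.98511194 = 23.14027946
C = P + S*exp(-qT) - K*exp(-rT)
C = 0.5224 + 24.95000000 - 23.14027946 = 2.3321

Answer: Call price = 2.3321


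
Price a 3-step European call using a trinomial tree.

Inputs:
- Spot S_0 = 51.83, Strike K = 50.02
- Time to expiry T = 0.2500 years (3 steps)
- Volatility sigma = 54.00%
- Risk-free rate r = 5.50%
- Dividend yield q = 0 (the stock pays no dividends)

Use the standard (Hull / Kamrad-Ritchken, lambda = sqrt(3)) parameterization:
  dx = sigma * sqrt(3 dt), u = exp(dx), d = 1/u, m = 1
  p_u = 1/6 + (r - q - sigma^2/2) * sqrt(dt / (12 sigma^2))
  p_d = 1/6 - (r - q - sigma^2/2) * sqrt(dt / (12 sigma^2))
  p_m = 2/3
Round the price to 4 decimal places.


dt = T/N = 0.083333; dx = sigma*sqrt(3*dt) = 0.270000
u = exp(dx) = 1.309964; d = 1/u = 0.763379
p_u = 0.152654, p_m = 0.666667, p_d = 0.180679
Discount per step: exp(-r*dt) = 0.995427
Stock lattice S(k, j) with j the centered position index:
  k=0: S(0,+0) = 51.8300
  k=1: S(1,-1) = 39.5660; S(1,+0) = 51.8300; S(1,+1) = 67.8955
  k=2: S(2,-2) = 30.2038; S(2,-1) = 39.5660; S(2,+0) = 51.8300; S(2,+1) = 67.8955; S(2,+2) = 88.9406
  k=3: S(3,-3) = 23.0570; S(3,-2) = 30.2038; S(3,-1) = 39.5660; S(3,+0) = 51.8300; S(3,+1) = 67.8955; S(3,+2) = 88.9406; S(3,+3) = 116.5091
Terminal payoffs V(N, j) = max(S_T - K, 0):
  V(3,-3) = 0.000000; V(3,-2) = 0.000000; V(3,-1) = 0.000000; V(3,+0) = 1.810000; V(3,+1) = 17.875457; V(3,+2) = 38.920636; V(3,+3) = 66.489071
Backward induction: V(k, j) = exp(-r*dt) * [p_u * V(k+1, j+1) + p_m * V(k+1, j) + p_d * V(k+1, j-1)]
  V(2,-2) = exp(-r*dt) * [p_u*0.000000 + p_m*0.000000 + p_d*0.000000] = 0.000000
  V(2,-1) = exp(-r*dt) * [p_u*1.810000 + p_m*0.000000 + p_d*0.000000] = 0.275041
  V(2,+0) = exp(-r*dt) * [p_u*17.875457 + p_m*1.810000 + p_d*0.000000] = 3.917436
  V(2,+1) = exp(-r*dt) * [p_u*38.920636 + p_m*17.875457 + p_d*1.810000] = 18.102245
  V(2,+2) = exp(-r*dt) * [p_u*66.489071 + p_m*38.920636 + p_d*17.875457] = 39.146820
  V(1,-1) = exp(-r*dt) * [p_u*3.917436 + p_m*0.275041 + p_d*0.000000] = 0.777801
  V(1,+0) = exp(-r*dt) * [p_u*18.102245 + p_m*3.917436 + p_d*0.275041] = 5.399898
  V(1,+1) = exp(-r*dt) * [p_u*39.146820 + p_m*18.102245 + p_d*3.917436] = 18.666143
  V(0,+0) = exp(-r*dt) * [p_u*18.666143 + p_m*5.399898 + p_d*0.777801] = 6.559797

Answer: Price = V(0,0) = 6.5598


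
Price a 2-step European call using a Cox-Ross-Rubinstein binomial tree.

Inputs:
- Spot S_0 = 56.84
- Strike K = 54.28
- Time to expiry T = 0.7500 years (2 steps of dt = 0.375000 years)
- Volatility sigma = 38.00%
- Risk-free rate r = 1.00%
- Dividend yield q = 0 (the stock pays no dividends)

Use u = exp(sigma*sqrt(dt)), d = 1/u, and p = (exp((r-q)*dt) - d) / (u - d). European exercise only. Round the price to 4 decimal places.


dt = T/N = 0.375000
u = exp(sigma*sqrt(dt)) = 1.262005; d = 1/u = 0.792390
p = (exp((r-q)*dt) - d) / (u - d) = 0.450086
Discount per step: exp(-r*dt) = 0.996257
Stock lattice S(k, i) with i counting down-moves:
  k=0: S(0,0) = 56.8400
  k=1: S(1,0) = 71.7323; S(1,1) = 45.0395
  k=2: S(2,0) = 90.5266; S(2,1) = 56.8400; S(2,2) = 35.6888
Terminal payoffs V(N, i) = max(S_T - K, 0):
  V(2,0) = 36.246566; V(2,1) = 2.560000; V(2,2) = 0.000000
Backward induction: V(k, i) = exp(-r*dt) * [p * V(k+1, i) + (1-p) * V(k+1, i+1)].
  V(1,0) = exp(-r*dt) * [p*36.246566 + (1-p)*2.560000] = 17.655519
  V(1,1) = exp(-r*dt) * [p*2.560000 + (1-p)*0.000000] = 1.147907
  V(0,0) = exp(-r*dt) * [p*17.655519 + (1-p)*1.147907] = 8.545645

Answer: Price = V(0,0) = 8.5456


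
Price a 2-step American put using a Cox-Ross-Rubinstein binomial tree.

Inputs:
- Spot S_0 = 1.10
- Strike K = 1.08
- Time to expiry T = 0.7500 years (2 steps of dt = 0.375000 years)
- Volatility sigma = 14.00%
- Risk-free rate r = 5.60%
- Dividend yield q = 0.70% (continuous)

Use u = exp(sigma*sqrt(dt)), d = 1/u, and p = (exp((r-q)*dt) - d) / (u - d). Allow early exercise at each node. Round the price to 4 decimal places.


dt = T/N = 0.375000
u = exp(sigma*sqrt(dt)) = 1.089514; d = 1/u = 0.917840
p = (exp((r-q)*dt) - d) / (u - d) = 0.586604
Discount per step: exp(-r*dt) = 0.979219
Stock lattice S(k, i) with i counting down-moves:
  k=0: S(0,0) = 1.1000
  k=1: S(1,0) = 1.1985; S(1,1) = 1.0096
  k=2: S(2,0) = 1.3057; S(2,1) = 1.1000; S(2,2) = 0.9267
Terminal payoffs V(N, i) = max(K - S_T, 0):
  V(2,0) = 0.000000; V(2,1) = 0.000000; V(2,2) = 0.153327
Backward induction: V(k, i) = exp(-r*dt) * [p * V(k+1, i) + (1-p) * V(k+1, i+1)]; then take max(V_cont, immediate exercise) for American.
  V(1,0) = exp(-r*dt) * [p*0.000000 + (1-p)*0.000000] = 0.000000; exercise = 0.000000; V(1,0) = max -> 0.000000
  V(1,1) = exp(-r*dt) * [p*0.000000 + (1-p)*0.153327] = 0.062067; exercise = 0.070376; V(1,1) = max -> 0.070376
  V(0,0) = exp(-r*dt) * [p*0.000000 + (1-p)*0.070376] = 0.028489; exercise = 0.000000; V(0,0) = max -> 0.028489

Answer: Price = V(0,0) = 0.0285


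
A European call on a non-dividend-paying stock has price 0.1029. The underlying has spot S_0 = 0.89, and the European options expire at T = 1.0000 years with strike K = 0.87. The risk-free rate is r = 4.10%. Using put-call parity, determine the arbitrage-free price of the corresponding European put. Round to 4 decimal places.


Answer: Put price = 0.0480

Derivation:
Put-call parity: C - P = S_0 * exp(-qT) - K * exp(-rT).
S_0 * exp(-qT) = 0.8900 * 1.00000000 = 0.89000000
K * exp(-rT) = 0.8700 * 0.95982913 = 0.83505134
P = C - S*exp(-qT) + K*exp(-rT)
P = 0.1029 - 0.89000000 + 0.83505134 = 0.0480


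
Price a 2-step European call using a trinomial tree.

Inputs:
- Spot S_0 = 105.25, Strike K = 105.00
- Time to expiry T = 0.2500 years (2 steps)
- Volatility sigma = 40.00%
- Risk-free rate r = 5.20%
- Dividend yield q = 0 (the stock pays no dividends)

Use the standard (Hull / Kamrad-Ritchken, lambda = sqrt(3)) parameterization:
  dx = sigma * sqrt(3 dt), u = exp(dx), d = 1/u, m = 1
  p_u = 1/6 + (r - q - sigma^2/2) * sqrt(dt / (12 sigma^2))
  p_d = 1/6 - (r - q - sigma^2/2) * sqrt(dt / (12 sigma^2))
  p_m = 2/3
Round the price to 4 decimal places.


dt = T/N = 0.125000; dx = sigma*sqrt(3*dt) = 0.244949
u = exp(dx) = 1.277556; d = 1/u = 0.782744
p_u = 0.159522, p_m = 0.666667, p_d = 0.173811
Discount per step: exp(-r*dt) = 0.993521
Stock lattice S(k, j) with j the centered position index:
  k=0: S(0,+0) = 105.2500
  k=1: S(1,-1) = 82.3839; S(1,+0) = 105.2500; S(1,+1) = 134.4628
  k=2: S(2,-2) = 64.4855; S(2,-1) = 82.3839; S(2,+0) = 105.2500; S(2,+1) = 134.4628; S(2,+2) = 171.7838
Terminal payoffs V(N, j) = max(S_T - K, 0):
  V(2,-2) = 0.000000; V(2,-1) = 0.000000; V(2,+0) = 0.250000; V(2,+1) = 29.462782; V(2,+2) = 66.783750
Backward induction: V(k, j) = exp(-r*dt) * [p_u * V(k+1, j+1) + p_m * V(k+1, j) + p_d * V(k+1, j-1)]
  V(1,-1) = exp(-r*dt) * [p_u*0.250000 + p_m*0.000000 + p_d*0.000000] = 0.039622
  V(1,+0) = exp(-r*dt) * [p_u*29.462782 + p_m*0.250000 + p_d*0.000000] = 4.835107
  V(1,+1) = exp(-r*dt) * [p_u*66.783750 + p_m*29.462782 + p_d*0.250000] = 30.142244
  V(0,+0) = exp(-r*dt) * [p_u*30.142244 + p_m*4.835107 + p_d*0.039622] = 7.986571

Answer: Price = V(0,0) = 7.9866


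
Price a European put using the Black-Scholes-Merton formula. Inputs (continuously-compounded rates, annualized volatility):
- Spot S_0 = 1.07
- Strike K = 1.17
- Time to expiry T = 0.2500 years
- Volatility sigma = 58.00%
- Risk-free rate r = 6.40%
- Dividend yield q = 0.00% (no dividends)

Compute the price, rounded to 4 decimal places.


Answer: Price = 0.1728

Derivation:
d1 = (ln(S/K) + (r - q + 0.5*sigma^2) * T) / (sigma * sqrt(T)) = -0.10791414
d2 = d1 - sigma * sqrt(T) = -0.39791414
exp(-rT) = 0.98412732; exp(-qT) = 1.00000000
P = K * exp(-rT) * N(-d2) - S_0 * exp(-qT) * N(-d1)
N(-d1) = 0.54296810; N(-d2) = 0.65465326
P = 1.1700 * 0.98412732 * 0.65465326 - 1.0700 * 1.00000000 * 0.54296810 = 0.1728


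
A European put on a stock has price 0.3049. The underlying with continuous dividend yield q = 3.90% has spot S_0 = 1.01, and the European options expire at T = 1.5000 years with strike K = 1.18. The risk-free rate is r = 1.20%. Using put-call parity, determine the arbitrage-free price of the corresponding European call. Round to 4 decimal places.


Put-call parity: C - P = S_0 * exp(-qT) - K * exp(-rT).
S_0 * exp(-qT) = 1.0100 * 0.94317824 = 0.95261002
K * exp(-rT) = 1.1800 * 0.98216103 = 1.15895002
C = P + S*exp(-qT) - K*exp(-rT)
C = 0.3049 + 0.95261002 - 1.15895002 = 0.0986

Answer: Call price = 0.0986


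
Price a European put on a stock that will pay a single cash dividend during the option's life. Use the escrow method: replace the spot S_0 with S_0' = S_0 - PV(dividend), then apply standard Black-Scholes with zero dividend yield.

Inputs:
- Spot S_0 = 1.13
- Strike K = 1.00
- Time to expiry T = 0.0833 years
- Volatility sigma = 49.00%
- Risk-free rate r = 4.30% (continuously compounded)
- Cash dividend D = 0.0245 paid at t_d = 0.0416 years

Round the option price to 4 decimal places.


PV(D) = D * exp(-r * t_d) = 0.0245 * 0.99821280 = 0.02445621
S_0' = S_0 - PV(D) = 1.1300 - 0.02445621 = 1.10554379
d1 = (ln(S_0'/K) + (r + sigma^2/2)*T) / (sigma*sqrt(T)) = 0.80552511
d2 = d1 - sigma*sqrt(T) = 0.66410259
exp(-rT) = 0.99642451
N(-d1) = 0.21025836; N(-d2) = 0.25331233
P = K * exp(-rT) * N(-d2) - S_0' * N(-d1) = 1.0000 * 0.99642451 * 0.25331233 - 1.10554379 * 0.21025836 = 0.0200

Answer: Price = 0.0200


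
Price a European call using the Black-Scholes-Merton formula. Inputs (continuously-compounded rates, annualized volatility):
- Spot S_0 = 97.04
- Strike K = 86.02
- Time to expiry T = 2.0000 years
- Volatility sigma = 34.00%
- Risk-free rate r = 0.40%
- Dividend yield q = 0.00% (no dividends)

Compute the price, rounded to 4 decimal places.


Answer: Price = 23.7802

Derivation:
d1 = (ln(S/K) + (r - q + 0.5*sigma^2) * T) / (sigma * sqrt(T)) = 0.50775141
d2 = d1 - sigma * sqrt(T) = 0.02691880
exp(-rT) = 0.99203191; exp(-qT) = 1.00000000
C = S_0 * exp(-qT) * N(d1) - K * exp(-rT) * N(d2)
N(d1) = 0.69418616; N(d2) = 0.51073775
C = 97.0400 * 1.00000000 * 0.69418616 - 86.0200 * 0.99203191 * 0.51073775 = 23.7802


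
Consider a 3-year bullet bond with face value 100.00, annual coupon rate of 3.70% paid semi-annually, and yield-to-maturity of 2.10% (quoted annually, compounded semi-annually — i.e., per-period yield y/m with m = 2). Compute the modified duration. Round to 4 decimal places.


Coupon per period c = face * coupon_rate / m = 1.850000
Periods per year m = 2; per-period yield y/m = 0.010500
Number of cashflows N = 6
Cashflows (t years, CF_t, discount factor 1/(1+y/m)^(m*t), PV):
  t = 0.5000: CF_t = 1.850000, DF = 0.989609, PV = 1.830777
  t = 1.0000: CF_t = 1.850000, DF = 0.979326, PV = 1.811753
  t = 1.5000: CF_t = 1.850000, DF = 0.969150, PV = 1.792928
  t = 2.0000: CF_t = 1.850000, DF = 0.959080, PV = 1.774298
  t = 2.5000: CF_t = 1.850000, DF = 0.949114, PV = 1.755861
  t = 3.0000: CF_t = 101.850000, DF = 0.939252, PV = 95.662808
Price P = sum_t PV_t = 104.628425
First compute Macaulay numerator sum_t t * PV_t:
  t * PV_t at t = 0.5000: 0.915388
  t * PV_t at t = 1.0000: 1.811753
  t * PV_t at t = 1.5000: 2.689392
  t * PV_t at t = 2.0000: 3.548595
  t * PV_t at t = 2.5000: 4.389653
  t * PV_t at t = 3.0000: 286.988425
Macaulay duration D = 300.343206 / 104.628425 = 2.870570
Modified duration = D / (1 + y/m) = 2.870570 / (1 + 0.010500) = 2.840742

Answer: Modified duration = 2.8407


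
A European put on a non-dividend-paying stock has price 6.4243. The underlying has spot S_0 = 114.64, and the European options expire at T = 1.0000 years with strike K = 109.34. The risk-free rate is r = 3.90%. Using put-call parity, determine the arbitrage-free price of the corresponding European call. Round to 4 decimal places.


Put-call parity: C - P = S_0 * exp(-qT) - K * exp(-rT).
S_0 * exp(-qT) = 114.6400 * 1.00000000 = 114.64000000
K * exp(-rT) = 109.3400 * 0.96175071 = 105.15782254
C = P + S*exp(-qT) - K*exp(-rT)
C = 6.4243 + 114.64000000 - 105.15782254 = 15.9065

Answer: Call price = 15.9065


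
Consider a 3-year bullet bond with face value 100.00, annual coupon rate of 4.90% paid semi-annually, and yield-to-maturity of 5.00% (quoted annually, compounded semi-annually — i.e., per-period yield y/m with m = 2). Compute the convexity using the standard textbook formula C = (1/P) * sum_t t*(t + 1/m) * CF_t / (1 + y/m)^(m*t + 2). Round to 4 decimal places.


Coupon per period c = face * coupon_rate / m = 2.450000
Periods per year m = 2; per-period yield y/m = 0.025000
Number of cashflows N = 6
Cashflows (t years, CF_t, discount factor 1/(1+y/m)^(m*t), PV):
  t = 0.5000: CF_t = 2.450000, DF = 0.975610, PV = 2.390244
  t = 1.0000: CF_t = 2.450000, DF = 0.951814, PV = 2.331945
  t = 1.5000: CF_t = 2.450000, DF = 0.928599, PV = 2.275069
  t = 2.0000: CF_t = 2.450000, DF = 0.905951, PV = 2.219579
  t = 2.5000: CF_t = 2.450000, DF = 0.883854, PV = 2.165443
  t = 3.0000: CF_t = 102.450000, DF = 0.862297, PV = 88.342314
Price P = sum_t PV_t = 99.724594
Convexity numerator sum_t t*(t + 1/m) * CF_t / (1+y/m)^(m*t + 2):
  t = 0.5000: term = 1.137534
  t = 1.0000: term = 3.329369
  t = 1.5000: term = 6.496329
  t = 2.0000: term = 10.563137
  t = 2.5000: term = 15.458249
  t = 3.0000: term = 882.897605
Convexity = (1/P) * sum = 919.882222 / 99.724594 = 9.224226

Answer: Convexity = 9.2242


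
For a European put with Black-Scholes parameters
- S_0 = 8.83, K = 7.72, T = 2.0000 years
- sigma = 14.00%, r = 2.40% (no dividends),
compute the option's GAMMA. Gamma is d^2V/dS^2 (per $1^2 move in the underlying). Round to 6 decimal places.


Answer: Gamma = 0.135646

Derivation:
d1 = 1.0199543102; d2 = 0.8219644114
phi(d1) = 0.2371430032; exp(-qT) = 1.0000000000; exp(-rT) = 0.9531337871
Gamma = exp(-qT) * phi(d1) / (S * sigma * sqrt(T)) = 1.0000000000 * 0.2371430032 / (8.8300 * 0.1400 * 1.4142135624) = 0.135646


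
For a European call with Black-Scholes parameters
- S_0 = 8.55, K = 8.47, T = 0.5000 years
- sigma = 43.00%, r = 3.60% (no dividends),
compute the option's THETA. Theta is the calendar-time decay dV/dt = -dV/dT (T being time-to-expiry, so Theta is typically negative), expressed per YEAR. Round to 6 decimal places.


d1 = 0.2421455082; d2 = -0.0619104077
phi(d1) = 0.3874161825; exp(-qT) = 1.0000000000; exp(-rT) = 0.9821610324
Theta = -S*exp(-qT)*phi(d1)*sigma/(2*sqrt(T)) - r*K*exp(-rT)*N(d2) + q*S*exp(-qT)*N(d1)
N(d1) = 0.5956662916; N(d2) = 0.4753170896; sqrt(T) = 0.7071067812
Term 1 = -8.5500 * 1.0000000000 * 0.3874161825 * 0.4300 / (2 * 0.7071067812) = -1.0071573579
Term 2 = -0.0360 * 8.4700 * 0.9821610324 * 0.4753170896 = -0.1423482196
Term 3 = 0 (no dividend yield, q = 0)
Theta = -1.0071573579 + (-0.1423482196) + (0.0000000000) = -1.149506

Answer: Theta = -1.149506


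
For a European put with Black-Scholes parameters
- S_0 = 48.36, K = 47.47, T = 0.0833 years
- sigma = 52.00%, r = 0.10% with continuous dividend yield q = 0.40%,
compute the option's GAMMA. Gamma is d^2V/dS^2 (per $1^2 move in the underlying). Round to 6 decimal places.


d1 = 0.1971425054; d2 = 0.0470614607
phi(d1) = 0.3912646409; exp(-qT) = 0.9996668555; exp(-rT) = 0.9999167035
Gamma = exp(-qT) * phi(d1) / (S * sigma * sqrt(T)) = 0.9996668555 * 0.3912646409 / (48.3600 * 0.5200 * 0.2886173938) = 0.053891

Answer: Gamma = 0.053891


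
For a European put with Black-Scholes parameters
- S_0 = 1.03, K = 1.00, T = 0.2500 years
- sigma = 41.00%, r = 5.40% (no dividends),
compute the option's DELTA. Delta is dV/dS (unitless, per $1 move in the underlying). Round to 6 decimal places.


Answer: Delta = -0.377314

Derivation:
d1 = 0.3125429378; d2 = 0.1075429378
phi(d1) = 0.3799255080; exp(-qT) = 1.0000000000; exp(-rT) = 0.9865907163
N(-d1) = 0.3773139683
Delta = -exp(-qT) * N(-d1) = -1.0000000000 * 0.3773139683 = -0.377314


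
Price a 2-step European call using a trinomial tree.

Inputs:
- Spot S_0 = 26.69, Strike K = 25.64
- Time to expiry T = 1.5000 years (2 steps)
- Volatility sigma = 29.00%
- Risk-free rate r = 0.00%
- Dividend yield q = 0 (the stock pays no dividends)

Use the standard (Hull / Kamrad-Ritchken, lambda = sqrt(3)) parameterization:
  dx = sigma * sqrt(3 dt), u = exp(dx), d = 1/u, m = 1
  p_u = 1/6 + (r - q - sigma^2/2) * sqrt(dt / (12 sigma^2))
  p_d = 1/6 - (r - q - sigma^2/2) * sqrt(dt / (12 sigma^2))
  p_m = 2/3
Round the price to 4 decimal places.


Answer: Price = V(0,0) = 3.8815

Derivation:
dt = T/N = 0.750000; dx = sigma*sqrt(3*dt) = 0.435000
u = exp(dx) = 1.544963; d = 1/u = 0.647265
p_u = 0.130417, p_m = 0.666667, p_d = 0.202917
Discount per step: exp(-r*dt) = 1.000000
Stock lattice S(k, j) with j the centered position index:
  k=0: S(0,+0) = 26.6900
  k=1: S(1,-1) = 17.2755; S(1,+0) = 26.6900; S(1,+1) = 41.2351
  k=2: S(2,-2) = 11.1818; S(2,-1) = 17.2755; S(2,+0) = 26.6900; S(2,+1) = 41.2351; S(2,+2) = 63.7067
Terminal payoffs V(N, j) = max(S_T - K, 0):
  V(2,-2) = 0.000000; V(2,-1) = 0.000000; V(2,+0) = 1.050000; V(2,+1) = 15.595064; V(2,+2) = 38.066651
Backward induction: V(k, j) = exp(-r*dt) * [p_u * V(k+1, j+1) + p_m * V(k+1, j) + p_d * V(k+1, j-1)]
  V(1,-1) = exp(-r*dt) * [p_u*1.050000 + p_m*0.000000 + p_d*0.000000] = 0.136938
  V(1,+0) = exp(-r*dt) * [p_u*15.595064 + p_m*1.050000 + p_d*0.000000] = 2.733856
  V(1,+1) = exp(-r*dt) * [p_u*38.066651 + p_m*15.595064 + p_d*1.050000] = 15.574298
  V(0,+0) = exp(-r*dt) * [p_u*15.574298 + p_m*2.733856 + p_d*0.136938] = 3.881506


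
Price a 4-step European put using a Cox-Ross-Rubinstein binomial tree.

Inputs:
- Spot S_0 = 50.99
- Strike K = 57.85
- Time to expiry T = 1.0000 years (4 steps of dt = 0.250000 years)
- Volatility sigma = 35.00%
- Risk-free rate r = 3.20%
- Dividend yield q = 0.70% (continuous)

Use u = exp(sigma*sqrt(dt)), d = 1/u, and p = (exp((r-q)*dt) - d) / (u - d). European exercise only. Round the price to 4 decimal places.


Answer: Price = V(0,0) = 10.7400

Derivation:
dt = T/N = 0.250000
u = exp(sigma*sqrt(dt)) = 1.191246; d = 1/u = 0.839457
p = (exp((r-q)*dt) - d) / (u - d) = 0.474183
Discount per step: exp(-r*dt) = 0.992032
Stock lattice S(k, i) with i counting down-moves:
  k=0: S(0,0) = 50.9900
  k=1: S(1,0) = 60.7416; S(1,1) = 42.8039
  k=2: S(2,0) = 72.3583; S(2,1) = 50.9900; S(2,2) = 35.9320
  k=3: S(3,0) = 86.1965; S(3,1) = 60.7416; S(3,2) = 42.8039; S(3,3) = 30.1634
  k=4: S(4,0) = 102.6813; S(4,1) = 72.3583; S(4,2) = 50.9900; S(4,3) = 35.9320; S(4,4) = 25.3209
Terminal payoffs V(N, i) = max(K - S_T, 0):
  V(4,0) = 0.000000; V(4,1) = 0.000000; V(4,2) = 6.860000; V(4,3) = 21.917954; V(4,4) = 32.529115
Backward induction: V(k, i) = exp(-r*dt) * [p * V(k+1, i) + (1-p) * V(k+1, i+1)].
  V(3,0) = exp(-r*dt) * [p*0.000000 + (1-p)*0.000000] = 0.000000
  V(3,1) = exp(-r*dt) * [p*0.000000 + (1-p)*6.860000] = 3.578361
  V(3,2) = exp(-r*dt) * [p*6.860000 + (1-p)*21.917954] = 14.659974
  V(3,3) = exp(-r*dt) * [p*21.917954 + (1-p)*32.529115] = 27.278378
  V(2,0) = exp(-r*dt) * [p*0.000000 + (1-p)*3.578361] = 1.866570
  V(2,1) = exp(-r*dt) * [p*3.578361 + (1-p)*14.659974] = 9.330317
  V(2,2) = exp(-r*dt) * [p*14.659974 + (1-p)*27.278378] = 21.125262
  V(1,0) = exp(-r*dt) * [p*1.866570 + (1-p)*9.330317] = 5.744988
  V(1,1) = exp(-r*dt) * [p*9.330317 + (1-p)*21.125262] = 15.408534
  V(0,0) = exp(-r*dt) * [p*5.744988 + (1-p)*15.408534] = 10.739978


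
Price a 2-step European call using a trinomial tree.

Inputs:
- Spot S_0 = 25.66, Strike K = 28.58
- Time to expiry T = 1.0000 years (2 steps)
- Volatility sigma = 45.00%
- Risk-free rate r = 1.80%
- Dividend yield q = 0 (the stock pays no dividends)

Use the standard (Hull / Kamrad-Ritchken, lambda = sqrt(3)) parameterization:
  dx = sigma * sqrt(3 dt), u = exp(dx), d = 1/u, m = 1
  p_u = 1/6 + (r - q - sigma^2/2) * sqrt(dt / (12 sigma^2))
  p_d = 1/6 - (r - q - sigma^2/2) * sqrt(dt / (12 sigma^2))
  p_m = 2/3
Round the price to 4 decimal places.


Answer: Price = V(0,0) = 3.4862

Derivation:
dt = T/N = 0.500000; dx = sigma*sqrt(3*dt) = 0.551135
u = exp(dx) = 1.735222; d = 1/u = 0.576295
p_u = 0.128904, p_m = 0.666667, p_d = 0.204430
Discount per step: exp(-r*dt) = 0.991040
Stock lattice S(k, j) with j the centered position index:
  k=0: S(0,+0) = 25.6600
  k=1: S(1,-1) = 14.7877; S(1,+0) = 25.6600; S(1,+1) = 44.5258
  k=2: S(2,-2) = 8.5221; S(2,-1) = 14.7877; S(2,+0) = 25.6600; S(2,+1) = 44.5258; S(2,+2) = 77.2621
Terminal payoffs V(N, j) = max(S_T - K, 0):
  V(2,-2) = 0.000000; V(2,-1) = 0.000000; V(2,+0) = 0.000000; V(2,+1) = 15.945789; V(2,+2) = 48.682116
Backward induction: V(k, j) = exp(-r*dt) * [p_u * V(k+1, j+1) + p_m * V(k+1, j) + p_d * V(k+1, j-1)]
  V(1,-1) = exp(-r*dt) * [p_u*0.000000 + p_m*0.000000 + p_d*0.000000] = 0.000000
  V(1,+0) = exp(-r*dt) * [p_u*15.945789 + p_m*0.000000 + p_d*0.000000] = 2.037055
  V(1,+1) = exp(-r*dt) * [p_u*48.682116 + p_m*15.945789 + p_d*0.000000] = 16.754361
  V(0,+0) = exp(-r*dt) * [p_u*16.754361 + p_m*2.037055 + p_d*0.000000] = 3.486218


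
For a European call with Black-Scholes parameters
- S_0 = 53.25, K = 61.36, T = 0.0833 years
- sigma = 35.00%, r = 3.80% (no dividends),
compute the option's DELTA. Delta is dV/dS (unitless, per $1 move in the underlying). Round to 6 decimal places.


Answer: Delta = 0.093167

Derivation:
d1 = -1.3215006673; d2 = -1.4225167551
phi(d1) = 0.1666064991; exp(-qT) = 1.0000000000; exp(-rT) = 0.9968396046
N(d1) = 0.0931672401
Delta = exp(-qT) * N(d1) = 1.0000000000 * 0.0931672401 = 0.093167


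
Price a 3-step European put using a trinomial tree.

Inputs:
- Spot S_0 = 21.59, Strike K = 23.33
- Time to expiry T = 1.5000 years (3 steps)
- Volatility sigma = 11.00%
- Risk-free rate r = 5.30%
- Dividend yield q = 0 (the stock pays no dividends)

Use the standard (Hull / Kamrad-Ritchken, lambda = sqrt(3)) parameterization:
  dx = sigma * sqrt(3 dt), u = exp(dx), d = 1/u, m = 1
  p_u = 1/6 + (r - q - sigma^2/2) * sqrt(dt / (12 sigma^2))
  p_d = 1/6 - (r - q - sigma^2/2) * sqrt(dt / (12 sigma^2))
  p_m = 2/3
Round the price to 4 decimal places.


Answer: Price = V(0,0) = 1.1468

Derivation:
dt = T/N = 0.500000; dx = sigma*sqrt(3*dt) = 0.134722
u = exp(dx) = 1.144219; d = 1/u = 0.873959
p_u = 0.253791, p_m = 0.666667, p_d = 0.079543
Discount per step: exp(-r*dt) = 0.973848
Stock lattice S(k, j) with j the centered position index:
  k=0: S(0,+0) = 21.5900
  k=1: S(1,-1) = 18.8688; S(1,+0) = 21.5900; S(1,+1) = 24.7037
  k=2: S(2,-2) = 16.4905; S(2,-1) = 18.8688; S(2,+0) = 21.5900; S(2,+1) = 24.7037; S(2,+2) = 28.2664
  k=3: S(3,-3) = 14.4120; S(3,-2) = 16.4905; S(3,-1) = 18.8688; S(3,+0) = 21.5900; S(3,+1) = 24.7037; S(3,+2) = 28.2664; S(3,+3) = 32.3429
Terminal payoffs V(N, j) = max(K - S_T, 0):
  V(3,-3) = 8.917953; V(3,-2) = 6.839468; V(3,-1) = 4.461227; V(3,+0) = 1.740000; V(3,+1) = 0.000000; V(3,+2) = 0.000000; V(3,+3) = 0.000000
Backward induction: V(k, j) = exp(-r*dt) * [p_u * V(k+1, j+1) + p_m * V(k+1, j) + p_d * V(k+1, j-1)]
  V(2,-2) = exp(-r*dt) * [p_u*4.461227 + p_m*6.839468 + p_d*8.917953] = 6.233817
  V(2,-1) = exp(-r*dt) * [p_u*1.740000 + p_m*4.461227 + p_d*6.839468] = 3.856222
  V(2,+0) = exp(-r*dt) * [p_u*0.000000 + p_m*1.740000 + p_d*4.461227] = 1.475242
  V(2,+1) = exp(-r*dt) * [p_u*0.000000 + p_m*0.000000 + p_d*1.740000] = 0.134785
  V(2,+2) = exp(-r*dt) * [p_u*0.000000 + p_m*0.000000 + p_d*0.000000] = 0.000000
  V(1,-1) = exp(-r*dt) * [p_u*1.475242 + p_m*3.856222 + p_d*6.233817] = 3.351081
  V(1,+0) = exp(-r*dt) * [p_u*0.134785 + p_m*1.475242 + p_d*3.856222] = 1.289800
  V(1,+1) = exp(-r*dt) * [p_u*0.000000 + p_m*0.134785 + p_d*1.475242] = 0.201783
  V(0,+0) = exp(-r*dt) * [p_u*0.201783 + p_m*1.289800 + p_d*3.351081] = 1.146834
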